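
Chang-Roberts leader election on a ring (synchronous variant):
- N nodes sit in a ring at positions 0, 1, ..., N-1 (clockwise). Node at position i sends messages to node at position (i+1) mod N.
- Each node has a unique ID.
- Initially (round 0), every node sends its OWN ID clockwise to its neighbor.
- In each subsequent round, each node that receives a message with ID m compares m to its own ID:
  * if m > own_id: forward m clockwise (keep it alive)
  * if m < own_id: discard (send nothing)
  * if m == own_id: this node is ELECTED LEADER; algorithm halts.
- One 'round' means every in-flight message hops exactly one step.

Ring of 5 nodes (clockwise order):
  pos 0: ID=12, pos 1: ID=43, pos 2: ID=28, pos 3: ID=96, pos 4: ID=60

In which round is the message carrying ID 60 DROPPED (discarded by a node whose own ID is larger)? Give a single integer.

Answer: 4

Derivation:
Round 1: pos1(id43) recv 12: drop; pos2(id28) recv 43: fwd; pos3(id96) recv 28: drop; pos4(id60) recv 96: fwd; pos0(id12) recv 60: fwd
Round 2: pos3(id96) recv 43: drop; pos0(id12) recv 96: fwd; pos1(id43) recv 60: fwd
Round 3: pos1(id43) recv 96: fwd; pos2(id28) recv 60: fwd
Round 4: pos2(id28) recv 96: fwd; pos3(id96) recv 60: drop
Round 5: pos3(id96) recv 96: ELECTED
Message ID 60 originates at pos 4; dropped at pos 3 in round 4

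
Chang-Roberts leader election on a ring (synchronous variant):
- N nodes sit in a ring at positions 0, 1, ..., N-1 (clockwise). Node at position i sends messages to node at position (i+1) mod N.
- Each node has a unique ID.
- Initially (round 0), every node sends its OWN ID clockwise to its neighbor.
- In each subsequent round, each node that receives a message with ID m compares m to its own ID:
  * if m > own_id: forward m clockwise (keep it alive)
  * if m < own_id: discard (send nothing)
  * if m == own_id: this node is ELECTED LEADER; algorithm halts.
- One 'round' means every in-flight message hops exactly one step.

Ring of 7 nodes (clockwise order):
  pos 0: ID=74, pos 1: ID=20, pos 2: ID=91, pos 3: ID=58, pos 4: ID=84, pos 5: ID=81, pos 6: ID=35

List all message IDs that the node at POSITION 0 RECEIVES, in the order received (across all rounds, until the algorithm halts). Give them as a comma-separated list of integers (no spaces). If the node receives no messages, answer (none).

Answer: 35,81,84,91

Derivation:
Round 1: pos1(id20) recv 74: fwd; pos2(id91) recv 20: drop; pos3(id58) recv 91: fwd; pos4(id84) recv 58: drop; pos5(id81) recv 84: fwd; pos6(id35) recv 81: fwd; pos0(id74) recv 35: drop
Round 2: pos2(id91) recv 74: drop; pos4(id84) recv 91: fwd; pos6(id35) recv 84: fwd; pos0(id74) recv 81: fwd
Round 3: pos5(id81) recv 91: fwd; pos0(id74) recv 84: fwd; pos1(id20) recv 81: fwd
Round 4: pos6(id35) recv 91: fwd; pos1(id20) recv 84: fwd; pos2(id91) recv 81: drop
Round 5: pos0(id74) recv 91: fwd; pos2(id91) recv 84: drop
Round 6: pos1(id20) recv 91: fwd
Round 7: pos2(id91) recv 91: ELECTED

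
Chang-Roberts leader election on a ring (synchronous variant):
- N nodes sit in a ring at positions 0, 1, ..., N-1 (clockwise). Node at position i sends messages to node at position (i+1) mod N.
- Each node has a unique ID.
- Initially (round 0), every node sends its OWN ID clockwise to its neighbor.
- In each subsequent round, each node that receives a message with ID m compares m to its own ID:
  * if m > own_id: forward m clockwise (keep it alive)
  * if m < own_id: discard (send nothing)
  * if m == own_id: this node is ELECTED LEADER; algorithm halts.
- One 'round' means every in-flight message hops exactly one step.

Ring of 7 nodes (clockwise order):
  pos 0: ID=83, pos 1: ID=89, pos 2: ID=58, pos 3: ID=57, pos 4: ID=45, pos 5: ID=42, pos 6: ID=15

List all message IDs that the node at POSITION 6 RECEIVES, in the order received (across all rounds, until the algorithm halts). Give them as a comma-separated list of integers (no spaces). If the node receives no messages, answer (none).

Round 1: pos1(id89) recv 83: drop; pos2(id58) recv 89: fwd; pos3(id57) recv 58: fwd; pos4(id45) recv 57: fwd; pos5(id42) recv 45: fwd; pos6(id15) recv 42: fwd; pos0(id83) recv 15: drop
Round 2: pos3(id57) recv 89: fwd; pos4(id45) recv 58: fwd; pos5(id42) recv 57: fwd; pos6(id15) recv 45: fwd; pos0(id83) recv 42: drop
Round 3: pos4(id45) recv 89: fwd; pos5(id42) recv 58: fwd; pos6(id15) recv 57: fwd; pos0(id83) recv 45: drop
Round 4: pos5(id42) recv 89: fwd; pos6(id15) recv 58: fwd; pos0(id83) recv 57: drop
Round 5: pos6(id15) recv 89: fwd; pos0(id83) recv 58: drop
Round 6: pos0(id83) recv 89: fwd
Round 7: pos1(id89) recv 89: ELECTED

Answer: 42,45,57,58,89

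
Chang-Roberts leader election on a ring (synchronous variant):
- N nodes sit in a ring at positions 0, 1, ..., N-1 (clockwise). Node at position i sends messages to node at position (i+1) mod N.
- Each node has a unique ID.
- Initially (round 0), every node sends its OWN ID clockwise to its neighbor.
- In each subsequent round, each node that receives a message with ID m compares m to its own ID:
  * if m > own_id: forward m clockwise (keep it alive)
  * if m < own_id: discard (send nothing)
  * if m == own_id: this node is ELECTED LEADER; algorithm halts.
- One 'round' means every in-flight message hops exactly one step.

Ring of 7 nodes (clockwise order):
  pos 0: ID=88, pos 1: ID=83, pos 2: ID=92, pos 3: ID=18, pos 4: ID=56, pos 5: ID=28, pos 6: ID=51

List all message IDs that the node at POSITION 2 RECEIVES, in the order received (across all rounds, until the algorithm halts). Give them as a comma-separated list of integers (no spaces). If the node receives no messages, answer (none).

Answer: 83,88,92

Derivation:
Round 1: pos1(id83) recv 88: fwd; pos2(id92) recv 83: drop; pos3(id18) recv 92: fwd; pos4(id56) recv 18: drop; pos5(id28) recv 56: fwd; pos6(id51) recv 28: drop; pos0(id88) recv 51: drop
Round 2: pos2(id92) recv 88: drop; pos4(id56) recv 92: fwd; pos6(id51) recv 56: fwd
Round 3: pos5(id28) recv 92: fwd; pos0(id88) recv 56: drop
Round 4: pos6(id51) recv 92: fwd
Round 5: pos0(id88) recv 92: fwd
Round 6: pos1(id83) recv 92: fwd
Round 7: pos2(id92) recv 92: ELECTED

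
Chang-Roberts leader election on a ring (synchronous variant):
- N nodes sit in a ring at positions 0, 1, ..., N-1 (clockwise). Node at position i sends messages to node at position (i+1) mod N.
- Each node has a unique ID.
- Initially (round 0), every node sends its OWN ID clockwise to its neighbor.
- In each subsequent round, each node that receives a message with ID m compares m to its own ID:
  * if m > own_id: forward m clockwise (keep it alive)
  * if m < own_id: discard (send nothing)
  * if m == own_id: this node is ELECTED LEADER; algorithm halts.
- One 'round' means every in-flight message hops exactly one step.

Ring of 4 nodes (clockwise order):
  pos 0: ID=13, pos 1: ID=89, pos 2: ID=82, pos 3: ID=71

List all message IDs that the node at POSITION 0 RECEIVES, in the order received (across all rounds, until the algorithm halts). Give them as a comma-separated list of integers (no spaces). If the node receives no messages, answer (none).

Round 1: pos1(id89) recv 13: drop; pos2(id82) recv 89: fwd; pos3(id71) recv 82: fwd; pos0(id13) recv 71: fwd
Round 2: pos3(id71) recv 89: fwd; pos0(id13) recv 82: fwd; pos1(id89) recv 71: drop
Round 3: pos0(id13) recv 89: fwd; pos1(id89) recv 82: drop
Round 4: pos1(id89) recv 89: ELECTED

Answer: 71,82,89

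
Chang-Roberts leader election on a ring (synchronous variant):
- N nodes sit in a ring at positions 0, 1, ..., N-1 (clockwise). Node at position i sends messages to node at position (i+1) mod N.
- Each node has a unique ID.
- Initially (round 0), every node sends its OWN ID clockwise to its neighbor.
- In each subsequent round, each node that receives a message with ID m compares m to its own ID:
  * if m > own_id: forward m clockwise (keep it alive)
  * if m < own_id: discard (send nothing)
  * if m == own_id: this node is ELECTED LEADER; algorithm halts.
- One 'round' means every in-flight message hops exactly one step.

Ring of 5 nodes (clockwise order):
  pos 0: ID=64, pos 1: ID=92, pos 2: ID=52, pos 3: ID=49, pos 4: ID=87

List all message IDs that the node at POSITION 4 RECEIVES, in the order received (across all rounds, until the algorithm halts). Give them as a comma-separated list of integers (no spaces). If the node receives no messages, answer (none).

Round 1: pos1(id92) recv 64: drop; pos2(id52) recv 92: fwd; pos3(id49) recv 52: fwd; pos4(id87) recv 49: drop; pos0(id64) recv 87: fwd
Round 2: pos3(id49) recv 92: fwd; pos4(id87) recv 52: drop; pos1(id92) recv 87: drop
Round 3: pos4(id87) recv 92: fwd
Round 4: pos0(id64) recv 92: fwd
Round 5: pos1(id92) recv 92: ELECTED

Answer: 49,52,92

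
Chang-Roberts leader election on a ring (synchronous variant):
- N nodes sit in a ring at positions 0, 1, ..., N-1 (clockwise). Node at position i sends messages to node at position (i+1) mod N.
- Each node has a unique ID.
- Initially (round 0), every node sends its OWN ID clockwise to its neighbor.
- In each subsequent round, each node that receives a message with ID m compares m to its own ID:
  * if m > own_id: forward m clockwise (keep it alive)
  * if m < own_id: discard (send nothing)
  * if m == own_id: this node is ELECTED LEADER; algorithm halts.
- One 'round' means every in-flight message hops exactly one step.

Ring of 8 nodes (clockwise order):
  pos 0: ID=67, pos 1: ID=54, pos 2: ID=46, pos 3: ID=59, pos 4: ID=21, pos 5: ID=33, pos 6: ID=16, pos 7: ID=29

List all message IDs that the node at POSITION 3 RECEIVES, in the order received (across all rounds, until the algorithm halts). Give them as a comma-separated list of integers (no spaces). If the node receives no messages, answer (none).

Round 1: pos1(id54) recv 67: fwd; pos2(id46) recv 54: fwd; pos3(id59) recv 46: drop; pos4(id21) recv 59: fwd; pos5(id33) recv 21: drop; pos6(id16) recv 33: fwd; pos7(id29) recv 16: drop; pos0(id67) recv 29: drop
Round 2: pos2(id46) recv 67: fwd; pos3(id59) recv 54: drop; pos5(id33) recv 59: fwd; pos7(id29) recv 33: fwd
Round 3: pos3(id59) recv 67: fwd; pos6(id16) recv 59: fwd; pos0(id67) recv 33: drop
Round 4: pos4(id21) recv 67: fwd; pos7(id29) recv 59: fwd
Round 5: pos5(id33) recv 67: fwd; pos0(id67) recv 59: drop
Round 6: pos6(id16) recv 67: fwd
Round 7: pos7(id29) recv 67: fwd
Round 8: pos0(id67) recv 67: ELECTED

Answer: 46,54,67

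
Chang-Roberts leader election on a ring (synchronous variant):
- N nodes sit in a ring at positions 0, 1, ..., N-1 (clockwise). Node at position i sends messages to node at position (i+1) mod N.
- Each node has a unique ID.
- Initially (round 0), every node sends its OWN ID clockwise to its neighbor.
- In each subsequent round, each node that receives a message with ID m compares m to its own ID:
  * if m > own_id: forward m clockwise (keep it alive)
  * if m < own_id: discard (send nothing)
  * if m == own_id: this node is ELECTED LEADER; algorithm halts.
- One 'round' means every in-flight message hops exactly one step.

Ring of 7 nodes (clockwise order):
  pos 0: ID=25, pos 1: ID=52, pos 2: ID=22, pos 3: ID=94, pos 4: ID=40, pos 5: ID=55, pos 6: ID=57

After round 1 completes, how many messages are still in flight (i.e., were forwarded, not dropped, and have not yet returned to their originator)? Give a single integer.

Answer: 3

Derivation:
Round 1: pos1(id52) recv 25: drop; pos2(id22) recv 52: fwd; pos3(id94) recv 22: drop; pos4(id40) recv 94: fwd; pos5(id55) recv 40: drop; pos6(id57) recv 55: drop; pos0(id25) recv 57: fwd
After round 1: 3 messages still in flight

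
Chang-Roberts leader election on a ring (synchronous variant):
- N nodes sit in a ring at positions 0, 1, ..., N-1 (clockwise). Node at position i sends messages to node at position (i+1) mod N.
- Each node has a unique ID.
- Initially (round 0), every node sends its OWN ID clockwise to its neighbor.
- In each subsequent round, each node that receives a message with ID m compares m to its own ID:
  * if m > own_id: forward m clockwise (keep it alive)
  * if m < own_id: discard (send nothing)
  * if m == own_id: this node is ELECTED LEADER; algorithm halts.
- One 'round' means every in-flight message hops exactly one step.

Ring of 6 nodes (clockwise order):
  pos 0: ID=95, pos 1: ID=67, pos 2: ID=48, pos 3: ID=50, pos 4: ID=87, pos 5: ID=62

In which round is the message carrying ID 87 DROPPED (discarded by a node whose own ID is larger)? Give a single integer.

Round 1: pos1(id67) recv 95: fwd; pos2(id48) recv 67: fwd; pos3(id50) recv 48: drop; pos4(id87) recv 50: drop; pos5(id62) recv 87: fwd; pos0(id95) recv 62: drop
Round 2: pos2(id48) recv 95: fwd; pos3(id50) recv 67: fwd; pos0(id95) recv 87: drop
Round 3: pos3(id50) recv 95: fwd; pos4(id87) recv 67: drop
Round 4: pos4(id87) recv 95: fwd
Round 5: pos5(id62) recv 95: fwd
Round 6: pos0(id95) recv 95: ELECTED
Message ID 87 originates at pos 4; dropped at pos 0 in round 2

Answer: 2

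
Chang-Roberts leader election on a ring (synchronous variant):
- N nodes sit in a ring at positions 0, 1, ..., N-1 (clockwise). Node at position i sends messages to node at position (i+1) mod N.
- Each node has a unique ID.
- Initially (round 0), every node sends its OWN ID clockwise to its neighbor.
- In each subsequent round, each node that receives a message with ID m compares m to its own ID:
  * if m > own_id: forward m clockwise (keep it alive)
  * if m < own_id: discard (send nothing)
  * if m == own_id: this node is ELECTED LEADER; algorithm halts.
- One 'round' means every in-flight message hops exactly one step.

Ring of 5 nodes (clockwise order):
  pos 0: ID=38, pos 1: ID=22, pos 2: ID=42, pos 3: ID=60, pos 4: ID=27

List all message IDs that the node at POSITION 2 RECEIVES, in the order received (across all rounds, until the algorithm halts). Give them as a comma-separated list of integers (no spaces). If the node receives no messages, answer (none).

Round 1: pos1(id22) recv 38: fwd; pos2(id42) recv 22: drop; pos3(id60) recv 42: drop; pos4(id27) recv 60: fwd; pos0(id38) recv 27: drop
Round 2: pos2(id42) recv 38: drop; pos0(id38) recv 60: fwd
Round 3: pos1(id22) recv 60: fwd
Round 4: pos2(id42) recv 60: fwd
Round 5: pos3(id60) recv 60: ELECTED

Answer: 22,38,60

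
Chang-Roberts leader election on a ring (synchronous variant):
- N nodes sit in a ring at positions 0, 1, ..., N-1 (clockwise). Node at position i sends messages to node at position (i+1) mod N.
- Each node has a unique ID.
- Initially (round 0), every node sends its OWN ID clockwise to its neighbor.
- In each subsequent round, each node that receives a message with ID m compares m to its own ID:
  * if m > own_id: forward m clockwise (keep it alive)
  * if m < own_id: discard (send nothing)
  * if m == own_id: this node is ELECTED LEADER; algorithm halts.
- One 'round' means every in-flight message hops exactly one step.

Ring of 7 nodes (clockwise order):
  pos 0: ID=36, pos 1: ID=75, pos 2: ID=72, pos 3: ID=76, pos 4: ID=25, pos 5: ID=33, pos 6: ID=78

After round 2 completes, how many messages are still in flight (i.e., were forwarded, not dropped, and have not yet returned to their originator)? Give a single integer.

Answer: 2

Derivation:
Round 1: pos1(id75) recv 36: drop; pos2(id72) recv 75: fwd; pos3(id76) recv 72: drop; pos4(id25) recv 76: fwd; pos5(id33) recv 25: drop; pos6(id78) recv 33: drop; pos0(id36) recv 78: fwd
Round 2: pos3(id76) recv 75: drop; pos5(id33) recv 76: fwd; pos1(id75) recv 78: fwd
After round 2: 2 messages still in flight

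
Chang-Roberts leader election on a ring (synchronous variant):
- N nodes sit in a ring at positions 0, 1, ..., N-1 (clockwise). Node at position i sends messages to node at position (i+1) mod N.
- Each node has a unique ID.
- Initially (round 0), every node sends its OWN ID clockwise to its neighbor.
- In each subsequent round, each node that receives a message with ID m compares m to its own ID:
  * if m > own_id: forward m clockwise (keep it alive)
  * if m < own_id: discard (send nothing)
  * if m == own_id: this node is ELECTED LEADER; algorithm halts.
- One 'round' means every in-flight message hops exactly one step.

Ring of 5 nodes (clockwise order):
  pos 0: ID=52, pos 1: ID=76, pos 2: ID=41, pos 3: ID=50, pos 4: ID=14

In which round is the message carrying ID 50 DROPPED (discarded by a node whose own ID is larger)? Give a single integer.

Answer: 2

Derivation:
Round 1: pos1(id76) recv 52: drop; pos2(id41) recv 76: fwd; pos3(id50) recv 41: drop; pos4(id14) recv 50: fwd; pos0(id52) recv 14: drop
Round 2: pos3(id50) recv 76: fwd; pos0(id52) recv 50: drop
Round 3: pos4(id14) recv 76: fwd
Round 4: pos0(id52) recv 76: fwd
Round 5: pos1(id76) recv 76: ELECTED
Message ID 50 originates at pos 3; dropped at pos 0 in round 2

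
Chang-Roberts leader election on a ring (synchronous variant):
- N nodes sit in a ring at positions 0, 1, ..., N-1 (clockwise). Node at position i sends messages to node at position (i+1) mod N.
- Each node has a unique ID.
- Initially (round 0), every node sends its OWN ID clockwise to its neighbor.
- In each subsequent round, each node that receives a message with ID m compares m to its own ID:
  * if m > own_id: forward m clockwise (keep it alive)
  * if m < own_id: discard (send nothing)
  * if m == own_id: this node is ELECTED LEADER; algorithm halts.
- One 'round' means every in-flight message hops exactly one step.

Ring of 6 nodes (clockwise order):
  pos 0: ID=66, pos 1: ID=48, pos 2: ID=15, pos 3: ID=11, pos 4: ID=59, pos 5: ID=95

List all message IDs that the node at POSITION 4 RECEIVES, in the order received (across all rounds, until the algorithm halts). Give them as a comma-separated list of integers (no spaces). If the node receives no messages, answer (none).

Answer: 11,15,48,66,95

Derivation:
Round 1: pos1(id48) recv 66: fwd; pos2(id15) recv 48: fwd; pos3(id11) recv 15: fwd; pos4(id59) recv 11: drop; pos5(id95) recv 59: drop; pos0(id66) recv 95: fwd
Round 2: pos2(id15) recv 66: fwd; pos3(id11) recv 48: fwd; pos4(id59) recv 15: drop; pos1(id48) recv 95: fwd
Round 3: pos3(id11) recv 66: fwd; pos4(id59) recv 48: drop; pos2(id15) recv 95: fwd
Round 4: pos4(id59) recv 66: fwd; pos3(id11) recv 95: fwd
Round 5: pos5(id95) recv 66: drop; pos4(id59) recv 95: fwd
Round 6: pos5(id95) recv 95: ELECTED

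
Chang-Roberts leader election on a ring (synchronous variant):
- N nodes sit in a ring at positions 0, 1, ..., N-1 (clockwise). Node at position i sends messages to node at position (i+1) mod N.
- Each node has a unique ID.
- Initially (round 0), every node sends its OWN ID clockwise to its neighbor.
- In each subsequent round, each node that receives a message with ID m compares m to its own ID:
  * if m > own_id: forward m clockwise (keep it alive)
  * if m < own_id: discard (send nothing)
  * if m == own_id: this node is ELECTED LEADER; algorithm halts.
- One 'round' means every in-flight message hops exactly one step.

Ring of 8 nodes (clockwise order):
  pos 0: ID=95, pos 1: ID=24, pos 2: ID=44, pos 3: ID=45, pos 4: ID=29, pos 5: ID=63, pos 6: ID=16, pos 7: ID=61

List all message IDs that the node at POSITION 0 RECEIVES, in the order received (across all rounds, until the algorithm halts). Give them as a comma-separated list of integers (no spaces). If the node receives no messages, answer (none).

Round 1: pos1(id24) recv 95: fwd; pos2(id44) recv 24: drop; pos3(id45) recv 44: drop; pos4(id29) recv 45: fwd; pos5(id63) recv 29: drop; pos6(id16) recv 63: fwd; pos7(id61) recv 16: drop; pos0(id95) recv 61: drop
Round 2: pos2(id44) recv 95: fwd; pos5(id63) recv 45: drop; pos7(id61) recv 63: fwd
Round 3: pos3(id45) recv 95: fwd; pos0(id95) recv 63: drop
Round 4: pos4(id29) recv 95: fwd
Round 5: pos5(id63) recv 95: fwd
Round 6: pos6(id16) recv 95: fwd
Round 7: pos7(id61) recv 95: fwd
Round 8: pos0(id95) recv 95: ELECTED

Answer: 61,63,95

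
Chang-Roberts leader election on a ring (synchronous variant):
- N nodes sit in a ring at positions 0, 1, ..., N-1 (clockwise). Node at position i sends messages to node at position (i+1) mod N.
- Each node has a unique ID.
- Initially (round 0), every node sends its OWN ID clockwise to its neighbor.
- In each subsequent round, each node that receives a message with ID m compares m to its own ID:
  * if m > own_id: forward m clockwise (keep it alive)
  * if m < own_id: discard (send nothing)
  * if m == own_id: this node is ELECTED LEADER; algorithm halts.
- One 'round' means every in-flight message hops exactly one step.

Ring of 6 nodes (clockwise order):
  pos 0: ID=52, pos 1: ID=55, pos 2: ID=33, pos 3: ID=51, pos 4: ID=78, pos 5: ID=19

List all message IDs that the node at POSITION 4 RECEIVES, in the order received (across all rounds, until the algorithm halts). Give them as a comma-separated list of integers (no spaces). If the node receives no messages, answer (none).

Answer: 51,55,78

Derivation:
Round 1: pos1(id55) recv 52: drop; pos2(id33) recv 55: fwd; pos3(id51) recv 33: drop; pos4(id78) recv 51: drop; pos5(id19) recv 78: fwd; pos0(id52) recv 19: drop
Round 2: pos3(id51) recv 55: fwd; pos0(id52) recv 78: fwd
Round 3: pos4(id78) recv 55: drop; pos1(id55) recv 78: fwd
Round 4: pos2(id33) recv 78: fwd
Round 5: pos3(id51) recv 78: fwd
Round 6: pos4(id78) recv 78: ELECTED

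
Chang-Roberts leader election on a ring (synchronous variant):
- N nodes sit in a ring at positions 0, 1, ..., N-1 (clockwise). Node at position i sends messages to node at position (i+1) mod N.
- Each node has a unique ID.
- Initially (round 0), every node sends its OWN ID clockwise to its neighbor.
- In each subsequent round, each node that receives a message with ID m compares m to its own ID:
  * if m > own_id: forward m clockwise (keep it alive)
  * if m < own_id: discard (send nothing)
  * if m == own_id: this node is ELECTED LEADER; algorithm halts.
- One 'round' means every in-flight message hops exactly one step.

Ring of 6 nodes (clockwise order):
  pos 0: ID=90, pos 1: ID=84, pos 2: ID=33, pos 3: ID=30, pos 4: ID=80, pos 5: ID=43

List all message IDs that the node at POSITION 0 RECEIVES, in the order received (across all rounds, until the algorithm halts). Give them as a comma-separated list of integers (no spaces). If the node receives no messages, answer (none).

Answer: 43,80,84,90

Derivation:
Round 1: pos1(id84) recv 90: fwd; pos2(id33) recv 84: fwd; pos3(id30) recv 33: fwd; pos4(id80) recv 30: drop; pos5(id43) recv 80: fwd; pos0(id90) recv 43: drop
Round 2: pos2(id33) recv 90: fwd; pos3(id30) recv 84: fwd; pos4(id80) recv 33: drop; pos0(id90) recv 80: drop
Round 3: pos3(id30) recv 90: fwd; pos4(id80) recv 84: fwd
Round 4: pos4(id80) recv 90: fwd; pos5(id43) recv 84: fwd
Round 5: pos5(id43) recv 90: fwd; pos0(id90) recv 84: drop
Round 6: pos0(id90) recv 90: ELECTED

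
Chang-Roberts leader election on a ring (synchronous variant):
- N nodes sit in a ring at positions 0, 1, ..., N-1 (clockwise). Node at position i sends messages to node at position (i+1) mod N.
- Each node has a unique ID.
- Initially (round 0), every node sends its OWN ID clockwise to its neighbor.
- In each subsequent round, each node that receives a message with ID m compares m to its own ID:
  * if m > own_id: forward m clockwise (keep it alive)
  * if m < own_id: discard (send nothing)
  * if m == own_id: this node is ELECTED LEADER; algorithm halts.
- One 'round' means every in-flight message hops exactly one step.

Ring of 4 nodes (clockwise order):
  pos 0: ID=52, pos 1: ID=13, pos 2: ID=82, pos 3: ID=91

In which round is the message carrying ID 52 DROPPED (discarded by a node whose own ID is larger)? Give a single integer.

Round 1: pos1(id13) recv 52: fwd; pos2(id82) recv 13: drop; pos3(id91) recv 82: drop; pos0(id52) recv 91: fwd
Round 2: pos2(id82) recv 52: drop; pos1(id13) recv 91: fwd
Round 3: pos2(id82) recv 91: fwd
Round 4: pos3(id91) recv 91: ELECTED
Message ID 52 originates at pos 0; dropped at pos 2 in round 2

Answer: 2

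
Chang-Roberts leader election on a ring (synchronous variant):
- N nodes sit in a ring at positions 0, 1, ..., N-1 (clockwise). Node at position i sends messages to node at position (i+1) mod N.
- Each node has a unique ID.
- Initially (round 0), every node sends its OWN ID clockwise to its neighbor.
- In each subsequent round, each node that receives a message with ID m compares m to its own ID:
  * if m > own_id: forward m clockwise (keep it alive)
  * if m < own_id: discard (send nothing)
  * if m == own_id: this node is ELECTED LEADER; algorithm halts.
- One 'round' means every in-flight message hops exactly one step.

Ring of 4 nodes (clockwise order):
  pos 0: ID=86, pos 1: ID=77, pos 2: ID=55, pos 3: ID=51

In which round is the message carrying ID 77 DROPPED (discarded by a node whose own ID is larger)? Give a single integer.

Answer: 3

Derivation:
Round 1: pos1(id77) recv 86: fwd; pos2(id55) recv 77: fwd; pos3(id51) recv 55: fwd; pos0(id86) recv 51: drop
Round 2: pos2(id55) recv 86: fwd; pos3(id51) recv 77: fwd; pos0(id86) recv 55: drop
Round 3: pos3(id51) recv 86: fwd; pos0(id86) recv 77: drop
Round 4: pos0(id86) recv 86: ELECTED
Message ID 77 originates at pos 1; dropped at pos 0 in round 3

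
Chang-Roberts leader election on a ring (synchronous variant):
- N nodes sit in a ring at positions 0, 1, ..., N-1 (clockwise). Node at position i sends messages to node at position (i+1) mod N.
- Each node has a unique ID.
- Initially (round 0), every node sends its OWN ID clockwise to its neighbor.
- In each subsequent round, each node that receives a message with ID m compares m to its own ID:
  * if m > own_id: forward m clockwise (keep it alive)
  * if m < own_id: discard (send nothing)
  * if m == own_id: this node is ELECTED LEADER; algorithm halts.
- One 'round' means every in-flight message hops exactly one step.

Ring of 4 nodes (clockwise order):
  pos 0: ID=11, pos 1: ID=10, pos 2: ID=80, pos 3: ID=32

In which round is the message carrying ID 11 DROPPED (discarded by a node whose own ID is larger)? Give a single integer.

Answer: 2

Derivation:
Round 1: pos1(id10) recv 11: fwd; pos2(id80) recv 10: drop; pos3(id32) recv 80: fwd; pos0(id11) recv 32: fwd
Round 2: pos2(id80) recv 11: drop; pos0(id11) recv 80: fwd; pos1(id10) recv 32: fwd
Round 3: pos1(id10) recv 80: fwd; pos2(id80) recv 32: drop
Round 4: pos2(id80) recv 80: ELECTED
Message ID 11 originates at pos 0; dropped at pos 2 in round 2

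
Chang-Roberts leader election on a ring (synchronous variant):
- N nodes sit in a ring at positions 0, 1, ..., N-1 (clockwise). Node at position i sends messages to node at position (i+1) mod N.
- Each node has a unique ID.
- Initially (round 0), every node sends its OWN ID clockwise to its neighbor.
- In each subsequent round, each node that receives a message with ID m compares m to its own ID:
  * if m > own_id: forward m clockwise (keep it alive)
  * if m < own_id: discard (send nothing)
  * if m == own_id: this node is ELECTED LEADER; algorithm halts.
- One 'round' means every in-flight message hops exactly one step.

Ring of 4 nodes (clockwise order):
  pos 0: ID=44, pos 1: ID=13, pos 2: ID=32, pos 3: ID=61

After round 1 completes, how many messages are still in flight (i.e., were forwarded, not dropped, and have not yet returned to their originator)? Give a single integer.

Answer: 2

Derivation:
Round 1: pos1(id13) recv 44: fwd; pos2(id32) recv 13: drop; pos3(id61) recv 32: drop; pos0(id44) recv 61: fwd
After round 1: 2 messages still in flight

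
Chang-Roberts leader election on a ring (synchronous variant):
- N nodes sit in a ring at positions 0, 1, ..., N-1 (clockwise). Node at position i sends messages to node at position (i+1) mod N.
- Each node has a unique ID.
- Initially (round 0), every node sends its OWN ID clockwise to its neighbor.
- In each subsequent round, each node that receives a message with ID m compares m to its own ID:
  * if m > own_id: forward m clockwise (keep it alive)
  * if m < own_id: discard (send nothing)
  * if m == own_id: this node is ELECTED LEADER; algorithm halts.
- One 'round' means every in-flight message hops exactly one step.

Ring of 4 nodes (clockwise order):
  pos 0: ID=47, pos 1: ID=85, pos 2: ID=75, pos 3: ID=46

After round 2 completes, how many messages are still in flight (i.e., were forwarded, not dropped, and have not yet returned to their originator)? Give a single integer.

Round 1: pos1(id85) recv 47: drop; pos2(id75) recv 85: fwd; pos3(id46) recv 75: fwd; pos0(id47) recv 46: drop
Round 2: pos3(id46) recv 85: fwd; pos0(id47) recv 75: fwd
After round 2: 2 messages still in flight

Answer: 2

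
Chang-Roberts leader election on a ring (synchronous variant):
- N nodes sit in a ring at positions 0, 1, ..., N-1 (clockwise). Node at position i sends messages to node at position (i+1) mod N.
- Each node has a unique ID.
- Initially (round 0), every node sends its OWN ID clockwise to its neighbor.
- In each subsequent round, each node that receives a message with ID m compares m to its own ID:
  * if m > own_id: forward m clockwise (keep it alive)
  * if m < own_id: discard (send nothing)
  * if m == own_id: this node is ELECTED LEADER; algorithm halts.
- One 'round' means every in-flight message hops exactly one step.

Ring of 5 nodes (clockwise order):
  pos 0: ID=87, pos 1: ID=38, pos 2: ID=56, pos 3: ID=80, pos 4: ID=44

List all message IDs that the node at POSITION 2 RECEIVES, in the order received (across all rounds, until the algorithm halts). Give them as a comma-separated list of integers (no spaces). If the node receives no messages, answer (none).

Answer: 38,87

Derivation:
Round 1: pos1(id38) recv 87: fwd; pos2(id56) recv 38: drop; pos3(id80) recv 56: drop; pos4(id44) recv 80: fwd; pos0(id87) recv 44: drop
Round 2: pos2(id56) recv 87: fwd; pos0(id87) recv 80: drop
Round 3: pos3(id80) recv 87: fwd
Round 4: pos4(id44) recv 87: fwd
Round 5: pos0(id87) recv 87: ELECTED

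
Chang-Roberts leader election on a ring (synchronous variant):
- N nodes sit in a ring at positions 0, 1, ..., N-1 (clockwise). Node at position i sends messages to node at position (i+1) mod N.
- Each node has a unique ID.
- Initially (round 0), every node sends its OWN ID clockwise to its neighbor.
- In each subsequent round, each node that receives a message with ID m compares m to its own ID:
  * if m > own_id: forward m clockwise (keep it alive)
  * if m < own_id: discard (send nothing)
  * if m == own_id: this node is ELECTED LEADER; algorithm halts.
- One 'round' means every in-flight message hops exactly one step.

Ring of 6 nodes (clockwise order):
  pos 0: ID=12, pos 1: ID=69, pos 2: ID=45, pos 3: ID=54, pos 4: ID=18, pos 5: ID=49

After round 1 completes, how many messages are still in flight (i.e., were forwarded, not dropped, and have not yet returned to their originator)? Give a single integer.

Round 1: pos1(id69) recv 12: drop; pos2(id45) recv 69: fwd; pos3(id54) recv 45: drop; pos4(id18) recv 54: fwd; pos5(id49) recv 18: drop; pos0(id12) recv 49: fwd
After round 1: 3 messages still in flight

Answer: 3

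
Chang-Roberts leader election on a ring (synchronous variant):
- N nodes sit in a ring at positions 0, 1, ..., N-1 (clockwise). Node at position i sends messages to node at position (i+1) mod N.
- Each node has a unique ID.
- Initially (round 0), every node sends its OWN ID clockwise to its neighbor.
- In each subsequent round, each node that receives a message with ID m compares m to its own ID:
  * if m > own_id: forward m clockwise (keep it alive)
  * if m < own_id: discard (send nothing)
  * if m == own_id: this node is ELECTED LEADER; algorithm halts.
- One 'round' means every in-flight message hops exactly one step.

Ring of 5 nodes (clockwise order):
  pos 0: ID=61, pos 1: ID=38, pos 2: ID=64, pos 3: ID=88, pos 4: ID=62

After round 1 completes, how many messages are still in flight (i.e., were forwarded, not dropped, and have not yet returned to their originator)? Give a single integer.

Round 1: pos1(id38) recv 61: fwd; pos2(id64) recv 38: drop; pos3(id88) recv 64: drop; pos4(id62) recv 88: fwd; pos0(id61) recv 62: fwd
After round 1: 3 messages still in flight

Answer: 3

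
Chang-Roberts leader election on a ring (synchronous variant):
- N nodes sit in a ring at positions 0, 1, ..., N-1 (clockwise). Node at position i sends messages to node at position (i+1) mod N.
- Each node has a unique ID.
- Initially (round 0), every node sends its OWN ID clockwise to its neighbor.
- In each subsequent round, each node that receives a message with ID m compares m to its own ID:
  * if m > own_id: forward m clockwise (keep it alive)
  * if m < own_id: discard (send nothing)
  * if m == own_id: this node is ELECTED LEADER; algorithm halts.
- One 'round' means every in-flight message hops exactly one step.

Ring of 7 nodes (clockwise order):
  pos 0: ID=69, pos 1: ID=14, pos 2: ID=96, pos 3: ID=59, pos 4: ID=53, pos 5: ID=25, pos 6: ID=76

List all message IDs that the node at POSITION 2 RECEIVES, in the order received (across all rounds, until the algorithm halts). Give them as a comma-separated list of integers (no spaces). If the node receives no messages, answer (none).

Round 1: pos1(id14) recv 69: fwd; pos2(id96) recv 14: drop; pos3(id59) recv 96: fwd; pos4(id53) recv 59: fwd; pos5(id25) recv 53: fwd; pos6(id76) recv 25: drop; pos0(id69) recv 76: fwd
Round 2: pos2(id96) recv 69: drop; pos4(id53) recv 96: fwd; pos5(id25) recv 59: fwd; pos6(id76) recv 53: drop; pos1(id14) recv 76: fwd
Round 3: pos5(id25) recv 96: fwd; pos6(id76) recv 59: drop; pos2(id96) recv 76: drop
Round 4: pos6(id76) recv 96: fwd
Round 5: pos0(id69) recv 96: fwd
Round 6: pos1(id14) recv 96: fwd
Round 7: pos2(id96) recv 96: ELECTED

Answer: 14,69,76,96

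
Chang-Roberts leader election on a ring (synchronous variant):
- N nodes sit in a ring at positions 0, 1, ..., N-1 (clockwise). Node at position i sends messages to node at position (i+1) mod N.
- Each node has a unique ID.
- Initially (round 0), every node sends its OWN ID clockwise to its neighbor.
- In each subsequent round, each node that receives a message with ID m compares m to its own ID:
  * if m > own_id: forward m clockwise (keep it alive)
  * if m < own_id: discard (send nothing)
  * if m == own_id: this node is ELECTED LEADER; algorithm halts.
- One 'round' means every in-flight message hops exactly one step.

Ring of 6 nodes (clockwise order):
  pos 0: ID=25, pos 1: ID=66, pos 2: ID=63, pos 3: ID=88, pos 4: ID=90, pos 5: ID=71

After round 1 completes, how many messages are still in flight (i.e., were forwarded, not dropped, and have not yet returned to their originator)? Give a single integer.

Answer: 3

Derivation:
Round 1: pos1(id66) recv 25: drop; pos2(id63) recv 66: fwd; pos3(id88) recv 63: drop; pos4(id90) recv 88: drop; pos5(id71) recv 90: fwd; pos0(id25) recv 71: fwd
After round 1: 3 messages still in flight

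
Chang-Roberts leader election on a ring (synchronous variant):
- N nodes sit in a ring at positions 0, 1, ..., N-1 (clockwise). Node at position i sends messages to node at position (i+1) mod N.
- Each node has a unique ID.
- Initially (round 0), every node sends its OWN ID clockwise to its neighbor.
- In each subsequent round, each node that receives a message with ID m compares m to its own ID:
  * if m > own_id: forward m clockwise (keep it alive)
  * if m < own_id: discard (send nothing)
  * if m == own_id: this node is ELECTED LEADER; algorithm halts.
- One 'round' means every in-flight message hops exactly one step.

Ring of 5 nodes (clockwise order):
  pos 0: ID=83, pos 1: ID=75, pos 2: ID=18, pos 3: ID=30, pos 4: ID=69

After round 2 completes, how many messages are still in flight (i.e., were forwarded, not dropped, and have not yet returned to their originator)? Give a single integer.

Round 1: pos1(id75) recv 83: fwd; pos2(id18) recv 75: fwd; pos3(id30) recv 18: drop; pos4(id69) recv 30: drop; pos0(id83) recv 69: drop
Round 2: pos2(id18) recv 83: fwd; pos3(id30) recv 75: fwd
After round 2: 2 messages still in flight

Answer: 2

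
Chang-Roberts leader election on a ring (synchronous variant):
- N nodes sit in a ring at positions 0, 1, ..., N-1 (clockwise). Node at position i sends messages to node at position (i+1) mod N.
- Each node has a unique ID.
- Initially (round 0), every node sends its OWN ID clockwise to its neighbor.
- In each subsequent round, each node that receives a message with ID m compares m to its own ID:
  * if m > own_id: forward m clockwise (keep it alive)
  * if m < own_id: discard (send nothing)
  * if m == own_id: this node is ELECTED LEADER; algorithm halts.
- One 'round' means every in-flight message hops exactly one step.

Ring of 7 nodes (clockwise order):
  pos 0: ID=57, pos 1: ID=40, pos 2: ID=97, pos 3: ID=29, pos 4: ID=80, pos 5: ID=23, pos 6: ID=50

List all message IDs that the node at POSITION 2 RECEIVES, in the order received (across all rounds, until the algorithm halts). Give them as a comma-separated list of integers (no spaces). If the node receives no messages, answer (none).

Round 1: pos1(id40) recv 57: fwd; pos2(id97) recv 40: drop; pos3(id29) recv 97: fwd; pos4(id80) recv 29: drop; pos5(id23) recv 80: fwd; pos6(id50) recv 23: drop; pos0(id57) recv 50: drop
Round 2: pos2(id97) recv 57: drop; pos4(id80) recv 97: fwd; pos6(id50) recv 80: fwd
Round 3: pos5(id23) recv 97: fwd; pos0(id57) recv 80: fwd
Round 4: pos6(id50) recv 97: fwd; pos1(id40) recv 80: fwd
Round 5: pos0(id57) recv 97: fwd; pos2(id97) recv 80: drop
Round 6: pos1(id40) recv 97: fwd
Round 7: pos2(id97) recv 97: ELECTED

Answer: 40,57,80,97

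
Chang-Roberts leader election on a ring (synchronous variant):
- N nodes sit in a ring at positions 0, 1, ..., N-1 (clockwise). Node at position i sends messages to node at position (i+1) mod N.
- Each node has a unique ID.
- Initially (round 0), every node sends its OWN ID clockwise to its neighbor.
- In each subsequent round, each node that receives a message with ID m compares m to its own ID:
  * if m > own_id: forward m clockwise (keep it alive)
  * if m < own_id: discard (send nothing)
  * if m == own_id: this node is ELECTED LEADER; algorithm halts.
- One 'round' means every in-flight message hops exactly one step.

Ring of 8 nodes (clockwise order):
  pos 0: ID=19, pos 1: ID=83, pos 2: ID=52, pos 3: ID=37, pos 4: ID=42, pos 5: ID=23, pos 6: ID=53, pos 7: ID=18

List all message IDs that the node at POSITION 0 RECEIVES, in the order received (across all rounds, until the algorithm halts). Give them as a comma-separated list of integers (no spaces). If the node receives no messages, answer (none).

Round 1: pos1(id83) recv 19: drop; pos2(id52) recv 83: fwd; pos3(id37) recv 52: fwd; pos4(id42) recv 37: drop; pos5(id23) recv 42: fwd; pos6(id53) recv 23: drop; pos7(id18) recv 53: fwd; pos0(id19) recv 18: drop
Round 2: pos3(id37) recv 83: fwd; pos4(id42) recv 52: fwd; pos6(id53) recv 42: drop; pos0(id19) recv 53: fwd
Round 3: pos4(id42) recv 83: fwd; pos5(id23) recv 52: fwd; pos1(id83) recv 53: drop
Round 4: pos5(id23) recv 83: fwd; pos6(id53) recv 52: drop
Round 5: pos6(id53) recv 83: fwd
Round 6: pos7(id18) recv 83: fwd
Round 7: pos0(id19) recv 83: fwd
Round 8: pos1(id83) recv 83: ELECTED

Answer: 18,53,83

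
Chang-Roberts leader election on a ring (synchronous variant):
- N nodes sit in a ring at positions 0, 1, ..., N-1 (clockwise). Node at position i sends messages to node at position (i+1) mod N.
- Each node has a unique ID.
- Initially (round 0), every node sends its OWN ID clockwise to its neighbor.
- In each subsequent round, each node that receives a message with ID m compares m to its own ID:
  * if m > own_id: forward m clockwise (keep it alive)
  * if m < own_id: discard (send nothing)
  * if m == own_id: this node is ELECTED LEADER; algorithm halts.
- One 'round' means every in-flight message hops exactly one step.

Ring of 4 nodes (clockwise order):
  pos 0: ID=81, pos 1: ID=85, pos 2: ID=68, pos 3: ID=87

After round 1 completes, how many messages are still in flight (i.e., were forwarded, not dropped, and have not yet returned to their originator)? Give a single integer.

Round 1: pos1(id85) recv 81: drop; pos2(id68) recv 85: fwd; pos3(id87) recv 68: drop; pos0(id81) recv 87: fwd
After round 1: 2 messages still in flight

Answer: 2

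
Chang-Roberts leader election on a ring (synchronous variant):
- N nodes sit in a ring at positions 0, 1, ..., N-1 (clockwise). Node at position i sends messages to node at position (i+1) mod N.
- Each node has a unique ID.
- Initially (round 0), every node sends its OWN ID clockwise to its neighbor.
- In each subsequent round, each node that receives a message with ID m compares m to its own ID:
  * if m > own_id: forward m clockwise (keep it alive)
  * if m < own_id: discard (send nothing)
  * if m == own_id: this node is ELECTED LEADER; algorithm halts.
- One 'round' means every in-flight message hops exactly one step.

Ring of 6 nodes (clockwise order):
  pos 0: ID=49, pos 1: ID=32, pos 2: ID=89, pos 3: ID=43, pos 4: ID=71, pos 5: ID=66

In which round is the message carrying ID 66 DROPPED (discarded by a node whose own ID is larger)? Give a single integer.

Answer: 3

Derivation:
Round 1: pos1(id32) recv 49: fwd; pos2(id89) recv 32: drop; pos3(id43) recv 89: fwd; pos4(id71) recv 43: drop; pos5(id66) recv 71: fwd; pos0(id49) recv 66: fwd
Round 2: pos2(id89) recv 49: drop; pos4(id71) recv 89: fwd; pos0(id49) recv 71: fwd; pos1(id32) recv 66: fwd
Round 3: pos5(id66) recv 89: fwd; pos1(id32) recv 71: fwd; pos2(id89) recv 66: drop
Round 4: pos0(id49) recv 89: fwd; pos2(id89) recv 71: drop
Round 5: pos1(id32) recv 89: fwd
Round 6: pos2(id89) recv 89: ELECTED
Message ID 66 originates at pos 5; dropped at pos 2 in round 3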